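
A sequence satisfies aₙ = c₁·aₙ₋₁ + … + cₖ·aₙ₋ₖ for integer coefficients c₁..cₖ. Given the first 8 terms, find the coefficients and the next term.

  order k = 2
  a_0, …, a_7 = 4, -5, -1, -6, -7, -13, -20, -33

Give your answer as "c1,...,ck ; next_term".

1,1 ; -53

  a_2 = 1·-5 + 1·4 = -1
  a_3 = 1·-1 + 1·-5 = -6
  a_4 = 1·-6 + 1·-1 = -7
  a_5 = 1·-7 + 1·-6 = -13
  a_6 = 1·-13 + 1·-7 = -20
  a_7 = 1·-20 + 1·-13 = -33
  a_8 = 1·-33 + 1·-20 = -53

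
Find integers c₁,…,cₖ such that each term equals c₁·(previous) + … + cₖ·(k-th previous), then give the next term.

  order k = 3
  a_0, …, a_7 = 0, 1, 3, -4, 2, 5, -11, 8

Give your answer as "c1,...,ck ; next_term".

-1,-1,1 ; 8

  a_3 = -1·3 + -1·1 + 1·0 = -4
  a_4 = -1·-4 + -1·3 + 1·1 = 2
  a_5 = -1·2 + -1·-4 + 1·3 = 5
  a_6 = -1·5 + -1·2 + 1·-4 = -11
  a_7 = -1·-11 + -1·5 + 1·2 = 8
  a_8 = -1·8 + -1·-11 + 1·5 = 8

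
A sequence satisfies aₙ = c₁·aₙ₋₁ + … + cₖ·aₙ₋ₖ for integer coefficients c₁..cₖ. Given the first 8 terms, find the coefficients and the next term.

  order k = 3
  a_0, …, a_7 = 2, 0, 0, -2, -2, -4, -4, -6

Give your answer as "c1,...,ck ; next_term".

  a_3 = 1·0 + 1·0 + -1·2 = -2
  a_4 = 1·-2 + 1·0 + -1·0 = -2
  a_5 = 1·-2 + 1·-2 + -1·0 = -4
  a_6 = 1·-4 + 1·-2 + -1·-2 = -4
  a_7 = 1·-4 + 1·-4 + -1·-2 = -6
  a_8 = 1·-6 + 1·-4 + -1·-4 = -6

1,1,-1 ; -6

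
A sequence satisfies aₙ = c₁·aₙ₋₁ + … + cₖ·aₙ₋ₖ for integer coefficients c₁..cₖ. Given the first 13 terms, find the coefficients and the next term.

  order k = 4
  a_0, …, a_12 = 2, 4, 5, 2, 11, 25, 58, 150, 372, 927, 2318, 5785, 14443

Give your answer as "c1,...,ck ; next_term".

2,1,1,-1 ; 36062

  a_4 = 2·2 + 1·5 + 1·4 + -1·2 = 11
  a_5 = 2·11 + 1·2 + 1·5 + -1·4 = 25
  a_6 = 2·25 + 1·11 + 1·2 + -1·5 = 58
  a_7 = 2·58 + 1·25 + 1·11 + -1·2 = 150
  a_8 = 2·150 + 1·58 + 1·25 + -1·11 = 372
  a_9 = 2·372 + 1·150 + 1·58 + -1·25 = 927
  a_10 = 2·927 + 1·372 + 1·150 + -1·58 = 2318
  a_11 = 2·2318 + 1·927 + 1·372 + -1·150 = 5785
  a_12 = 2·5785 + 1·2318 + 1·927 + -1·372 = 14443
  a_13 = 2·14443 + 1·5785 + 1·2318 + -1·927 = 36062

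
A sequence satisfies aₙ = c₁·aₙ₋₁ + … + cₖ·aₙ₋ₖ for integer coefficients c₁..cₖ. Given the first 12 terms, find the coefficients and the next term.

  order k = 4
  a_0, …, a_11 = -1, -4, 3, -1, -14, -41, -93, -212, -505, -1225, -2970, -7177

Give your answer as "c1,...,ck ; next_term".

3,-2,1,1 ; -17321

  a_4 = 3·-1 + -2·3 + 1·-4 + 1·-1 = -14
  a_5 = 3·-14 + -2·-1 + 1·3 + 1·-4 = -41
  a_6 = 3·-41 + -2·-14 + 1·-1 + 1·3 = -93
  a_7 = 3·-93 + -2·-41 + 1·-14 + 1·-1 = -212
  a_8 = 3·-212 + -2·-93 + 1·-41 + 1·-14 = -505
  a_9 = 3·-505 + -2·-212 + 1·-93 + 1·-41 = -1225
  a_10 = 3·-1225 + -2·-505 + 1·-212 + 1·-93 = -2970
  a_11 = 3·-2970 + -2·-1225 + 1·-505 + 1·-212 = -7177
  a_12 = 3·-7177 + -2·-2970 + 1·-1225 + 1·-505 = -17321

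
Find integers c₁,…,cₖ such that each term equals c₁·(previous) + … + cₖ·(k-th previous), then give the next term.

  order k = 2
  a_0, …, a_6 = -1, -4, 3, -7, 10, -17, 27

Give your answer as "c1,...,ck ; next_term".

  a_2 = -1·-4 + 1·-1 = 3
  a_3 = -1·3 + 1·-4 = -7
  a_4 = -1·-7 + 1·3 = 10
  a_5 = -1·10 + 1·-7 = -17
  a_6 = -1·-17 + 1·10 = 27
  a_7 = -1·27 + 1·-17 = -44

-1,1 ; -44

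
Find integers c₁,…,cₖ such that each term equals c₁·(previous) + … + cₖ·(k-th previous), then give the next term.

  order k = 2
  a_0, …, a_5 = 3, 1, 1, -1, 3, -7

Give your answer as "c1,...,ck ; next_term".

  a_2 = -2·1 + 1·3 = 1
  a_3 = -2·1 + 1·1 = -1
  a_4 = -2·-1 + 1·1 = 3
  a_5 = -2·3 + 1·-1 = -7
  a_6 = -2·-7 + 1·3 = 17

-2,1 ; 17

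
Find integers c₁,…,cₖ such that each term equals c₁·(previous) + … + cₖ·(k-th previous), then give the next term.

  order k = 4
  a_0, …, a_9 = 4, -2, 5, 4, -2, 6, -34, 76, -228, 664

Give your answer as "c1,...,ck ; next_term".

  a_4 = -2·4 + 2·5 + -2·-2 + -2·4 = -2
  a_5 = -2·-2 + 2·4 + -2·5 + -2·-2 = 6
  a_6 = -2·6 + 2·-2 + -2·4 + -2·5 = -34
  a_7 = -2·-34 + 2·6 + -2·-2 + -2·4 = 76
  a_8 = -2·76 + 2·-34 + -2·6 + -2·-2 = -228
  a_9 = -2·-228 + 2·76 + -2·-34 + -2·6 = 664
  a_10 = -2·664 + 2·-228 + -2·76 + -2·-34 = -1868

-2,2,-2,-2 ; -1868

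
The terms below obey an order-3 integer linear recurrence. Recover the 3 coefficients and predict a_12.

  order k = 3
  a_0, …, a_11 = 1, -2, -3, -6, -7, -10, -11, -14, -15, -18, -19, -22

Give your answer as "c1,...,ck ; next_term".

1,1,-1 ; -23

  a_3 = 1·-3 + 1·-2 + -1·1 = -6
  a_4 = 1·-6 + 1·-3 + -1·-2 = -7
  a_5 = 1·-7 + 1·-6 + -1·-3 = -10
  a_6 = 1·-10 + 1·-7 + -1·-6 = -11
  a_7 = 1·-11 + 1·-10 + -1·-7 = -14
  a_8 = 1·-14 + 1·-11 + -1·-10 = -15
  a_9 = 1·-15 + 1·-14 + -1·-11 = -18
  a_10 = 1·-18 + 1·-15 + -1·-14 = -19
  a_11 = 1·-19 + 1·-18 + -1·-15 = -22
  a_12 = 1·-22 + 1·-19 + -1·-18 = -23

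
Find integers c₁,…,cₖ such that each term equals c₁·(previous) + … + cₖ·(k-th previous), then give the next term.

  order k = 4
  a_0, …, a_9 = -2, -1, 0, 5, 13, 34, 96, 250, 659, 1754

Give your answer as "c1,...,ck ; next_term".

2,1,3,-3 ; 4629

  a_4 = 2·5 + 1·0 + 3·-1 + -3·-2 = 13
  a_5 = 2·13 + 1·5 + 3·0 + -3·-1 = 34
  a_6 = 2·34 + 1·13 + 3·5 + -3·0 = 96
  a_7 = 2·96 + 1·34 + 3·13 + -3·5 = 250
  a_8 = 2·250 + 1·96 + 3·34 + -3·13 = 659
  a_9 = 2·659 + 1·250 + 3·96 + -3·34 = 1754
  a_10 = 2·1754 + 1·659 + 3·250 + -3·96 = 4629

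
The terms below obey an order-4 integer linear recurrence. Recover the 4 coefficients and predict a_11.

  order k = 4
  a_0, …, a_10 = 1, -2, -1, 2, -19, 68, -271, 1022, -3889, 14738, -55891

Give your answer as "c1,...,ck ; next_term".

-3,4,3,-3 ; 211892

  a_4 = -3·2 + 4·-1 + 3·-2 + -3·1 = -19
  a_5 = -3·-19 + 4·2 + 3·-1 + -3·-2 = 68
  a_6 = -3·68 + 4·-19 + 3·2 + -3·-1 = -271
  a_7 = -3·-271 + 4·68 + 3·-19 + -3·2 = 1022
  a_8 = -3·1022 + 4·-271 + 3·68 + -3·-19 = -3889
  a_9 = -3·-3889 + 4·1022 + 3·-271 + -3·68 = 14738
  a_10 = -3·14738 + 4·-3889 + 3·1022 + -3·-271 = -55891
  a_11 = -3·-55891 + 4·14738 + 3·-3889 + -3·1022 = 211892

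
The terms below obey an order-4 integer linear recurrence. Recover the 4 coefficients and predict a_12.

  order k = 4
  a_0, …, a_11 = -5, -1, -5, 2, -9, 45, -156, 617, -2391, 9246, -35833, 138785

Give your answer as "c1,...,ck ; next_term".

  a_4 = -3·2 + 3·-5 + -2·-1 + -2·-5 = -9
  a_5 = -3·-9 + 3·2 + -2·-5 + -2·-1 = 45
  a_6 = -3·45 + 3·-9 + -2·2 + -2·-5 = -156
  a_7 = -3·-156 + 3·45 + -2·-9 + -2·2 = 617
  a_8 = -3·617 + 3·-156 + -2·45 + -2·-9 = -2391
  a_9 = -3·-2391 + 3·617 + -2·-156 + -2·45 = 9246
  a_10 = -3·9246 + 3·-2391 + -2·617 + -2·-156 = -35833
  a_11 = -3·-35833 + 3·9246 + -2·-2391 + -2·617 = 138785
  a_12 = -3·138785 + 3·-35833 + -2·9246 + -2·-2391 = -537564

-3,3,-2,-2 ; -537564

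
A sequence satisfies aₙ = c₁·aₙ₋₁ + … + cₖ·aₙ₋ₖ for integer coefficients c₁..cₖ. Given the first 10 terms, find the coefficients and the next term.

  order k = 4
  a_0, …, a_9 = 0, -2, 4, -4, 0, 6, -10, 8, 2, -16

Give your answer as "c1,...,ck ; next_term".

  a_4 = -1·-4 + -1·4 + 0·-2 + -1·0 = 0
  a_5 = -1·0 + -1·-4 + 0·4 + -1·-2 = 6
  a_6 = -1·6 + -1·0 + 0·-4 + -1·4 = -10
  a_7 = -1·-10 + -1·6 + 0·0 + -1·-4 = 8
  a_8 = -1·8 + -1·-10 + 0·6 + -1·0 = 2
  a_9 = -1·2 + -1·8 + 0·-10 + -1·6 = -16
  a_10 = -1·-16 + -1·2 + 0·8 + -1·-10 = 24

-1,-1,0,-1 ; 24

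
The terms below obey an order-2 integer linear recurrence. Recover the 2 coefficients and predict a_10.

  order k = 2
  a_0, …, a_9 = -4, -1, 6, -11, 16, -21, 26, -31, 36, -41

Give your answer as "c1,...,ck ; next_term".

  a_2 = -2·-1 + -1·-4 = 6
  a_3 = -2·6 + -1·-1 = -11
  a_4 = -2·-11 + -1·6 = 16
  a_5 = -2·16 + -1·-11 = -21
  a_6 = -2·-21 + -1·16 = 26
  a_7 = -2·26 + -1·-21 = -31
  a_8 = -2·-31 + -1·26 = 36
  a_9 = -2·36 + -1·-31 = -41
  a_10 = -2·-41 + -1·36 = 46

-2,-1 ; 46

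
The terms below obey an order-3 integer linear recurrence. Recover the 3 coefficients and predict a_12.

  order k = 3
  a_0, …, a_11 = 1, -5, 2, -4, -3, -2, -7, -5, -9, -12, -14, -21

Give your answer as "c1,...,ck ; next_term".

  a_3 = 0·2 + 1·-5 + 1·1 = -4
  a_4 = 0·-4 + 1·2 + 1·-5 = -3
  a_5 = 0·-3 + 1·-4 + 1·2 = -2
  a_6 = 0·-2 + 1·-3 + 1·-4 = -7
  a_7 = 0·-7 + 1·-2 + 1·-3 = -5
  a_8 = 0·-5 + 1·-7 + 1·-2 = -9
  a_9 = 0·-9 + 1·-5 + 1·-7 = -12
  a_10 = 0·-12 + 1·-9 + 1·-5 = -14
  a_11 = 0·-14 + 1·-12 + 1·-9 = -21
  a_12 = 0·-21 + 1·-14 + 1·-12 = -26

0,1,1 ; -26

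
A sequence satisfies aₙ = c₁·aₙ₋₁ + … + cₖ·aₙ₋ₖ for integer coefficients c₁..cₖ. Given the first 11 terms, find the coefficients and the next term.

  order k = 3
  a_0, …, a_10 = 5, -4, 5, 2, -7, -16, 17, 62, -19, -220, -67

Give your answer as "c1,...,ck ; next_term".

  a_3 = 0·5 + -3·-4 + -2·5 = 2
  a_4 = 0·2 + -3·5 + -2·-4 = -7
  a_5 = 0·-7 + -3·2 + -2·5 = -16
  a_6 = 0·-16 + -3·-7 + -2·2 = 17
  a_7 = 0·17 + -3·-16 + -2·-7 = 62
  a_8 = 0·62 + -3·17 + -2·-16 = -19
  a_9 = 0·-19 + -3·62 + -2·17 = -220
  a_10 = 0·-220 + -3·-19 + -2·62 = -67
  a_11 = 0·-67 + -3·-220 + -2·-19 = 698

0,-3,-2 ; 698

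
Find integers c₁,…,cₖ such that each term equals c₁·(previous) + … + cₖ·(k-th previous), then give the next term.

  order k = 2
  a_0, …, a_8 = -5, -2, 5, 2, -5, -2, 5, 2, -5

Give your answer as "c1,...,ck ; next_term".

  a_2 = 0·-2 + -1·-5 = 5
  a_3 = 0·5 + -1·-2 = 2
  a_4 = 0·2 + -1·5 = -5
  a_5 = 0·-5 + -1·2 = -2
  a_6 = 0·-2 + -1·-5 = 5
  a_7 = 0·5 + -1·-2 = 2
  a_8 = 0·2 + -1·5 = -5
  a_9 = 0·-5 + -1·2 = -2

0,-1 ; -2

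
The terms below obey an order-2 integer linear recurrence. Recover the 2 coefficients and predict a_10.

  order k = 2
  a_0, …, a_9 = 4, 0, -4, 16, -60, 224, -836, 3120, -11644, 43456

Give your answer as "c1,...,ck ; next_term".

  a_2 = -4·0 + -1·4 = -4
  a_3 = -4·-4 + -1·0 = 16
  a_4 = -4·16 + -1·-4 = -60
  a_5 = -4·-60 + -1·16 = 224
  a_6 = -4·224 + -1·-60 = -836
  a_7 = -4·-836 + -1·224 = 3120
  a_8 = -4·3120 + -1·-836 = -11644
  a_9 = -4·-11644 + -1·3120 = 43456
  a_10 = -4·43456 + -1·-11644 = -162180

-4,-1 ; -162180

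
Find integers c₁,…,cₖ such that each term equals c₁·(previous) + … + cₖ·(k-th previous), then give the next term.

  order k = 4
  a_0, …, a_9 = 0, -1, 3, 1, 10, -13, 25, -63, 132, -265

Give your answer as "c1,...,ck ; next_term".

0,2,-4,3 ; 591

  a_4 = 0·1 + 2·3 + -4·-1 + 3·0 = 10
  a_5 = 0·10 + 2·1 + -4·3 + 3·-1 = -13
  a_6 = 0·-13 + 2·10 + -4·1 + 3·3 = 25
  a_7 = 0·25 + 2·-13 + -4·10 + 3·1 = -63
  a_8 = 0·-63 + 2·25 + -4·-13 + 3·10 = 132
  a_9 = 0·132 + 2·-63 + -4·25 + 3·-13 = -265
  a_10 = 0·-265 + 2·132 + -4·-63 + 3·25 = 591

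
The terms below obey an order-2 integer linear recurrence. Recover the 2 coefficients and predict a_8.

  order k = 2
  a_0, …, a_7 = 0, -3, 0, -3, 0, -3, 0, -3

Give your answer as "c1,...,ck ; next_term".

0,1 ; 0

  a_2 = 0·-3 + 1·0 = 0
  a_3 = 0·0 + 1·-3 = -3
  a_4 = 0·-3 + 1·0 = 0
  a_5 = 0·0 + 1·-3 = -3
  a_6 = 0·-3 + 1·0 = 0
  a_7 = 0·0 + 1·-3 = -3
  a_8 = 0·-3 + 1·0 = 0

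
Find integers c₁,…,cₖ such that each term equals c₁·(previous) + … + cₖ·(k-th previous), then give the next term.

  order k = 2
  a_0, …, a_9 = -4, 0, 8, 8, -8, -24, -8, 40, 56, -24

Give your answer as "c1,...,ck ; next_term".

  a_2 = 1·0 + -2·-4 = 8
  a_3 = 1·8 + -2·0 = 8
  a_4 = 1·8 + -2·8 = -8
  a_5 = 1·-8 + -2·8 = -24
  a_6 = 1·-24 + -2·-8 = -8
  a_7 = 1·-8 + -2·-24 = 40
  a_8 = 1·40 + -2·-8 = 56
  a_9 = 1·56 + -2·40 = -24
  a_10 = 1·-24 + -2·56 = -136

1,-2 ; -136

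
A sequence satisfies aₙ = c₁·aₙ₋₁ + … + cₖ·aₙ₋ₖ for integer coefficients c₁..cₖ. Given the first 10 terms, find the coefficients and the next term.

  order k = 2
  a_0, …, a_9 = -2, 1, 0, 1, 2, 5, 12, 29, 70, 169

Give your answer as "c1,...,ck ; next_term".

2,1 ; 408

  a_2 = 2·1 + 1·-2 = 0
  a_3 = 2·0 + 1·1 = 1
  a_4 = 2·1 + 1·0 = 2
  a_5 = 2·2 + 1·1 = 5
  a_6 = 2·5 + 1·2 = 12
  a_7 = 2·12 + 1·5 = 29
  a_8 = 2·29 + 1·12 = 70
  a_9 = 2·70 + 1·29 = 169
  a_10 = 2·169 + 1·70 = 408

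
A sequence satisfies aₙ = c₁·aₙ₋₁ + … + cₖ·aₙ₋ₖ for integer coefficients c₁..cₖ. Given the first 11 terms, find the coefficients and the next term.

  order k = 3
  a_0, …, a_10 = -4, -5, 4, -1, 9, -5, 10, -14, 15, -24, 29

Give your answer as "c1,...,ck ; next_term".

  a_3 = 0·4 + 1·-5 + -1·-4 = -1
  a_4 = 0·-1 + 1·4 + -1·-5 = 9
  a_5 = 0·9 + 1·-1 + -1·4 = -5
  a_6 = 0·-5 + 1·9 + -1·-1 = 10
  a_7 = 0·10 + 1·-5 + -1·9 = -14
  a_8 = 0·-14 + 1·10 + -1·-5 = 15
  a_9 = 0·15 + 1·-14 + -1·10 = -24
  a_10 = 0·-24 + 1·15 + -1·-14 = 29
  a_11 = 0·29 + 1·-24 + -1·15 = -39

0,1,-1 ; -39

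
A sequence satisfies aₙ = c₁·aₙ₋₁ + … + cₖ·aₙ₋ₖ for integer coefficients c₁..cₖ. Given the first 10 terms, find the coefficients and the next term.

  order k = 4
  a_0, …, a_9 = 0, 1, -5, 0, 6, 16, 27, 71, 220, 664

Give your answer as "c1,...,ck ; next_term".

  a_4 = 3·0 + -1·-5 + 1·1 + 3·0 = 6
  a_5 = 3·6 + -1·0 + 1·-5 + 3·1 = 16
  a_6 = 3·16 + -1·6 + 1·0 + 3·-5 = 27
  a_7 = 3·27 + -1·16 + 1·6 + 3·0 = 71
  a_8 = 3·71 + -1·27 + 1·16 + 3·6 = 220
  a_9 = 3·220 + -1·71 + 1·27 + 3·16 = 664
  a_10 = 3·664 + -1·220 + 1·71 + 3·27 = 1924

3,-1,1,3 ; 1924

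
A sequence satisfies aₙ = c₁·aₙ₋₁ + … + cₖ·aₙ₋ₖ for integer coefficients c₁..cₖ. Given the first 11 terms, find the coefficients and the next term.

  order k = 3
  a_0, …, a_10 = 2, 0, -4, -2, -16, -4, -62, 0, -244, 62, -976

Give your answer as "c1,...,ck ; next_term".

  a_3 = 0·-4 + 4·0 + -1·2 = -2
  a_4 = 0·-2 + 4·-4 + -1·0 = -16
  a_5 = 0·-16 + 4·-2 + -1·-4 = -4
  a_6 = 0·-4 + 4·-16 + -1·-2 = -62
  a_7 = 0·-62 + 4·-4 + -1·-16 = 0
  a_8 = 0·0 + 4·-62 + -1·-4 = -244
  a_9 = 0·-244 + 4·0 + -1·-62 = 62
  a_10 = 0·62 + 4·-244 + -1·0 = -976
  a_11 = 0·-976 + 4·62 + -1·-244 = 492

0,4,-1 ; 492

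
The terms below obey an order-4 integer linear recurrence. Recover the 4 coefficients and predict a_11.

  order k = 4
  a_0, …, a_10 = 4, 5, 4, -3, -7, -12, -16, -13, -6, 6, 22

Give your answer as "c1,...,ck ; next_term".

  a_4 = 1·-3 + 0·4 + 0·5 + -1·4 = -7
  a_5 = 1·-7 + 0·-3 + 0·4 + -1·5 = -12
  a_6 = 1·-12 + 0·-7 + 0·-3 + -1·4 = -16
  a_7 = 1·-16 + 0·-12 + 0·-7 + -1·-3 = -13
  a_8 = 1·-13 + 0·-16 + 0·-12 + -1·-7 = -6
  a_9 = 1·-6 + 0·-13 + 0·-16 + -1·-12 = 6
  a_10 = 1·6 + 0·-6 + 0·-13 + -1·-16 = 22
  a_11 = 1·22 + 0·6 + 0·-6 + -1·-13 = 35

1,0,0,-1 ; 35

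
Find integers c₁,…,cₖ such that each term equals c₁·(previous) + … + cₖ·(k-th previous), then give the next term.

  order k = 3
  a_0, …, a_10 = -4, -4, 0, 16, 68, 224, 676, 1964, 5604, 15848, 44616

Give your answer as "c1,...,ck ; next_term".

4,-3,-1 ; 125316

  a_3 = 4·0 + -3·-4 + -1·-4 = 16
  a_4 = 4·16 + -3·0 + -1·-4 = 68
  a_5 = 4·68 + -3·16 + -1·0 = 224
  a_6 = 4·224 + -3·68 + -1·16 = 676
  a_7 = 4·676 + -3·224 + -1·68 = 1964
  a_8 = 4·1964 + -3·676 + -1·224 = 5604
  a_9 = 4·5604 + -3·1964 + -1·676 = 15848
  a_10 = 4·15848 + -3·5604 + -1·1964 = 44616
  a_11 = 4·44616 + -3·15848 + -1·5604 = 125316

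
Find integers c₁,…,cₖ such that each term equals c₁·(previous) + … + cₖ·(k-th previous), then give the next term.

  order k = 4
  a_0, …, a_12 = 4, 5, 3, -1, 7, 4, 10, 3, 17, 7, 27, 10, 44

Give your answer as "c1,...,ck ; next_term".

0,1,0,1 ; 17

  a_4 = 0·-1 + 1·3 + 0·5 + 1·4 = 7
  a_5 = 0·7 + 1·-1 + 0·3 + 1·5 = 4
  a_6 = 0·4 + 1·7 + 0·-1 + 1·3 = 10
  a_7 = 0·10 + 1·4 + 0·7 + 1·-1 = 3
  a_8 = 0·3 + 1·10 + 0·4 + 1·7 = 17
  a_9 = 0·17 + 1·3 + 0·10 + 1·4 = 7
  a_10 = 0·7 + 1·17 + 0·3 + 1·10 = 27
  a_11 = 0·27 + 1·7 + 0·17 + 1·3 = 10
  a_12 = 0·10 + 1·27 + 0·7 + 1·17 = 44
  a_13 = 0·44 + 1·10 + 0·27 + 1·7 = 17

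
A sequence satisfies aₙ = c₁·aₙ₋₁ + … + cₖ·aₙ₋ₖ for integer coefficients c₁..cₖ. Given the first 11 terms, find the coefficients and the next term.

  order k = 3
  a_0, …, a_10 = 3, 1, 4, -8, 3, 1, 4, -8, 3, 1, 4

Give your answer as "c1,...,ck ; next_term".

-1,-1,-1 ; -8

  a_3 = -1·4 + -1·1 + -1·3 = -8
  a_4 = -1·-8 + -1·4 + -1·1 = 3
  a_5 = -1·3 + -1·-8 + -1·4 = 1
  a_6 = -1·1 + -1·3 + -1·-8 = 4
  a_7 = -1·4 + -1·1 + -1·3 = -8
  a_8 = -1·-8 + -1·4 + -1·1 = 3
  a_9 = -1·3 + -1·-8 + -1·4 = 1
  a_10 = -1·1 + -1·3 + -1·-8 = 4
  a_11 = -1·4 + -1·1 + -1·3 = -8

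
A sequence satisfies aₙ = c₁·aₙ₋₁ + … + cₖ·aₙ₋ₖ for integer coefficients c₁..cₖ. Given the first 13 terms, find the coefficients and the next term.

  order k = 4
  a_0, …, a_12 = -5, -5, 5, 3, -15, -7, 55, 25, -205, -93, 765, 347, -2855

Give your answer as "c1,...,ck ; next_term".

0,-4,0,-1 ; -1295

  a_4 = 0·3 + -4·5 + 0·-5 + -1·-5 = -15
  a_5 = 0·-15 + -4·3 + 0·5 + -1·-5 = -7
  a_6 = 0·-7 + -4·-15 + 0·3 + -1·5 = 55
  a_7 = 0·55 + -4·-7 + 0·-15 + -1·3 = 25
  a_8 = 0·25 + -4·55 + 0·-7 + -1·-15 = -205
  a_9 = 0·-205 + -4·25 + 0·55 + -1·-7 = -93
  a_10 = 0·-93 + -4·-205 + 0·25 + -1·55 = 765
  a_11 = 0·765 + -4·-93 + 0·-205 + -1·25 = 347
  a_12 = 0·347 + -4·765 + 0·-93 + -1·-205 = -2855
  a_13 = 0·-2855 + -4·347 + 0·765 + -1·-93 = -1295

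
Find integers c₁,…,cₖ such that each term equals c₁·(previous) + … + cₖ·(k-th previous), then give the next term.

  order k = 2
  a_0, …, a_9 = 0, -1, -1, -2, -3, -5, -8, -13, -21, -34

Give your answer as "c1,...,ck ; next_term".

1,1 ; -55

  a_2 = 1·-1 + 1·0 = -1
  a_3 = 1·-1 + 1·-1 = -2
  a_4 = 1·-2 + 1·-1 = -3
  a_5 = 1·-3 + 1·-2 = -5
  a_6 = 1·-5 + 1·-3 = -8
  a_7 = 1·-8 + 1·-5 = -13
  a_8 = 1·-13 + 1·-8 = -21
  a_9 = 1·-21 + 1·-13 = -34
  a_10 = 1·-34 + 1·-21 = -55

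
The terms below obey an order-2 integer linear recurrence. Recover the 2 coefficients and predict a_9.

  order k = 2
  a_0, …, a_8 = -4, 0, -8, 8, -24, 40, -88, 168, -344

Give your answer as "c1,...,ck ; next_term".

  a_2 = -1·0 + 2·-4 = -8
  a_3 = -1·-8 + 2·0 = 8
  a_4 = -1·8 + 2·-8 = -24
  a_5 = -1·-24 + 2·8 = 40
  a_6 = -1·40 + 2·-24 = -88
  a_7 = -1·-88 + 2·40 = 168
  a_8 = -1·168 + 2·-88 = -344
  a_9 = -1·-344 + 2·168 = 680

-1,2 ; 680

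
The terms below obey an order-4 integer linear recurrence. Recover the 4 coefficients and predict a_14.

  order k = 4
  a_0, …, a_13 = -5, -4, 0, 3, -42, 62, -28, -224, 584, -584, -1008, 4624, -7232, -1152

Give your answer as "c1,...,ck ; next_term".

  a_4 = -2·3 + -2·0 + 4·-4 + 4·-5 = -42
  a_5 = -2·-42 + -2·3 + 4·0 + 4·-4 = 62
  a_6 = -2·62 + -2·-42 + 4·3 + 4·0 = -28
  a_7 = -2·-28 + -2·62 + 4·-42 + 4·3 = -224
  a_8 = -2·-224 + -2·-28 + 4·62 + 4·-42 = 584
  a_9 = -2·584 + -2·-224 + 4·-28 + 4·62 = -584
  a_10 = -2·-584 + -2·584 + 4·-224 + 4·-28 = -1008
  a_11 = -2·-1008 + -2·-584 + 4·584 + 4·-224 = 4624
  a_12 = -2·4624 + -2·-1008 + 4·-584 + 4·584 = -7232
  a_13 = -2·-7232 + -2·4624 + 4·-1008 + 4·-584 = -1152
  a_14 = -2·-1152 + -2·-7232 + 4·4624 + 4·-1008 = 31232

-2,-2,4,4 ; 31232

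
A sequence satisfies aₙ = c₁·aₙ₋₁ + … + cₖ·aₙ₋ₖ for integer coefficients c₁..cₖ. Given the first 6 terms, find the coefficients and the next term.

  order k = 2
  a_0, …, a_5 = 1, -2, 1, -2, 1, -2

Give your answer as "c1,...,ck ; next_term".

0,1 ; 1

  a_2 = 0·-2 + 1·1 = 1
  a_3 = 0·1 + 1·-2 = -2
  a_4 = 0·-2 + 1·1 = 1
  a_5 = 0·1 + 1·-2 = -2
  a_6 = 0·-2 + 1·1 = 1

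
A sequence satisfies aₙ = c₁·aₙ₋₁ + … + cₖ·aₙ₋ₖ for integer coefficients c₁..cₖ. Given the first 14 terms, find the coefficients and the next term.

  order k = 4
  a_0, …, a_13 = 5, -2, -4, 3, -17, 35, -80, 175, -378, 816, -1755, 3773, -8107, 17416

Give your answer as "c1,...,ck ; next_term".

-2,1,1,-1 ; -37411

  a_4 = -2·3 + 1·-4 + 1·-2 + -1·5 = -17
  a_5 = -2·-17 + 1·3 + 1·-4 + -1·-2 = 35
  a_6 = -2·35 + 1·-17 + 1·3 + -1·-4 = -80
  a_7 = -2·-80 + 1·35 + 1·-17 + -1·3 = 175
  a_8 = -2·175 + 1·-80 + 1·35 + -1·-17 = -378
  a_9 = -2·-378 + 1·175 + 1·-80 + -1·35 = 816
  a_10 = -2·816 + 1·-378 + 1·175 + -1·-80 = -1755
  a_11 = -2·-1755 + 1·816 + 1·-378 + -1·175 = 3773
  a_12 = -2·3773 + 1·-1755 + 1·816 + -1·-378 = -8107
  a_13 = -2·-8107 + 1·3773 + 1·-1755 + -1·816 = 17416
  a_14 = -2·17416 + 1·-8107 + 1·3773 + -1·-1755 = -37411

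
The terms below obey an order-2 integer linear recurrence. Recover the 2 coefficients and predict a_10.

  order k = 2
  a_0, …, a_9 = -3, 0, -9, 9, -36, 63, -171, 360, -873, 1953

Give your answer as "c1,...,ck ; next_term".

-1,3 ; -4572

  a_2 = -1·0 + 3·-3 = -9
  a_3 = -1·-9 + 3·0 = 9
  a_4 = -1·9 + 3·-9 = -36
  a_5 = -1·-36 + 3·9 = 63
  a_6 = -1·63 + 3·-36 = -171
  a_7 = -1·-171 + 3·63 = 360
  a_8 = -1·360 + 3·-171 = -873
  a_9 = -1·-873 + 3·360 = 1953
  a_10 = -1·1953 + 3·-873 = -4572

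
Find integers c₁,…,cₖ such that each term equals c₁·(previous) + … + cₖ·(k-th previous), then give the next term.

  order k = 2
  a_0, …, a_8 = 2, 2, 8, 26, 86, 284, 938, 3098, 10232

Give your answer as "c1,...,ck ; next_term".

3,1 ; 33794

  a_2 = 3·2 + 1·2 = 8
  a_3 = 3·8 + 1·2 = 26
  a_4 = 3·26 + 1·8 = 86
  a_5 = 3·86 + 1·26 = 284
  a_6 = 3·284 + 1·86 = 938
  a_7 = 3·938 + 1·284 = 3098
  a_8 = 3·3098 + 1·938 = 10232
  a_9 = 3·10232 + 1·3098 = 33794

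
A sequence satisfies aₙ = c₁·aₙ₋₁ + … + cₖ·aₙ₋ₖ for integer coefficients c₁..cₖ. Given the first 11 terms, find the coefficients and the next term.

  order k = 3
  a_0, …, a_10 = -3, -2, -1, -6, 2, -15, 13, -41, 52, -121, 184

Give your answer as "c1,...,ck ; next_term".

-1,2,1 ; -374

  a_3 = -1·-1 + 2·-2 + 1·-3 = -6
  a_4 = -1·-6 + 2·-1 + 1·-2 = 2
  a_5 = -1·2 + 2·-6 + 1·-1 = -15
  a_6 = -1·-15 + 2·2 + 1·-6 = 13
  a_7 = -1·13 + 2·-15 + 1·2 = -41
  a_8 = -1·-41 + 2·13 + 1·-15 = 52
  a_9 = -1·52 + 2·-41 + 1·13 = -121
  a_10 = -1·-121 + 2·52 + 1·-41 = 184
  a_11 = -1·184 + 2·-121 + 1·52 = -374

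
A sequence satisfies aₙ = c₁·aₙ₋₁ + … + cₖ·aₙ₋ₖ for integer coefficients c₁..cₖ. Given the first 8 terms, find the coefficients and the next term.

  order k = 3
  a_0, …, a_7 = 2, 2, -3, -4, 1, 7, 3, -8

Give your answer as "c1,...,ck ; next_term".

0,-1,-1 ; -10

  a_3 = 0·-3 + -1·2 + -1·2 = -4
  a_4 = 0·-4 + -1·-3 + -1·2 = 1
  a_5 = 0·1 + -1·-4 + -1·-3 = 7
  a_6 = 0·7 + -1·1 + -1·-4 = 3
  a_7 = 0·3 + -1·7 + -1·1 = -8
  a_8 = 0·-8 + -1·3 + -1·7 = -10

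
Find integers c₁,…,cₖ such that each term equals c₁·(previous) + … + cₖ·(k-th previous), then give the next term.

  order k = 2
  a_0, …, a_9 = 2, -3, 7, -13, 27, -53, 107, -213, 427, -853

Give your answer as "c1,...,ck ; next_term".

-1,2 ; 1707

  a_2 = -1·-3 + 2·2 = 7
  a_3 = -1·7 + 2·-3 = -13
  a_4 = -1·-13 + 2·7 = 27
  a_5 = -1·27 + 2·-13 = -53
  a_6 = -1·-53 + 2·27 = 107
  a_7 = -1·107 + 2·-53 = -213
  a_8 = -1·-213 + 2·107 = 427
  a_9 = -1·427 + 2·-213 = -853
  a_10 = -1·-853 + 2·427 = 1707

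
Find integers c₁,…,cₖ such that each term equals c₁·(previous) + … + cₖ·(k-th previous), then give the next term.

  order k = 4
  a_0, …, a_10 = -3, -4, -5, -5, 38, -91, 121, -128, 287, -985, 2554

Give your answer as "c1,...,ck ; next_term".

-3,-4,-3,3 ; -4967

  a_4 = -3·-5 + -4·-5 + -3·-4 + 3·-3 = 38
  a_5 = -3·38 + -4·-5 + -3·-5 + 3·-4 = -91
  a_6 = -3·-91 + -4·38 + -3·-5 + 3·-5 = 121
  a_7 = -3·121 + -4·-91 + -3·38 + 3·-5 = -128
  a_8 = -3·-128 + -4·121 + -3·-91 + 3·38 = 287
  a_9 = -3·287 + -4·-128 + -3·121 + 3·-91 = -985
  a_10 = -3·-985 + -4·287 + -3·-128 + 3·121 = 2554
  a_11 = -3·2554 + -4·-985 + -3·287 + 3·-128 = -4967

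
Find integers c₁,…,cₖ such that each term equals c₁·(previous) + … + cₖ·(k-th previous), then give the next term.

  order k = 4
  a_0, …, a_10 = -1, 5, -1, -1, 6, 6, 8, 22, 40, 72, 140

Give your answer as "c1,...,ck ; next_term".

0,2,2,2 ; 268

  a_4 = 0·-1 + 2·-1 + 2·5 + 2·-1 = 6
  a_5 = 0·6 + 2·-1 + 2·-1 + 2·5 = 6
  a_6 = 0·6 + 2·6 + 2·-1 + 2·-1 = 8
  a_7 = 0·8 + 2·6 + 2·6 + 2·-1 = 22
  a_8 = 0·22 + 2·8 + 2·6 + 2·6 = 40
  a_9 = 0·40 + 2·22 + 2·8 + 2·6 = 72
  a_10 = 0·72 + 2·40 + 2·22 + 2·8 = 140
  a_11 = 0·140 + 2·72 + 2·40 + 2·22 = 268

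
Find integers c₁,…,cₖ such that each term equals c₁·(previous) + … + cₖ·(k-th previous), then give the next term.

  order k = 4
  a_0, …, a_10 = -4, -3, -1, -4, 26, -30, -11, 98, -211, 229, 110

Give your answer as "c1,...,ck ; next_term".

  a_4 = -2·-4 + -3·-1 + -1·-3 + -3·-4 = 26
  a_5 = -2·26 + -3·-4 + -1·-1 + -3·-3 = -30
  a_6 = -2·-30 + -3·26 + -1·-4 + -3·-1 = -11
  a_7 = -2·-11 + -3·-30 + -1·26 + -3·-4 = 98
  a_8 = -2·98 + -3·-11 + -1·-30 + -3·26 = -211
  a_9 = -2·-211 + -3·98 + -1·-11 + -3·-30 = 229
  a_10 = -2·229 + -3·-211 + -1·98 + -3·-11 = 110
  a_11 = -2·110 + -3·229 + -1·-211 + -3·98 = -990

-2,-3,-1,-3 ; -990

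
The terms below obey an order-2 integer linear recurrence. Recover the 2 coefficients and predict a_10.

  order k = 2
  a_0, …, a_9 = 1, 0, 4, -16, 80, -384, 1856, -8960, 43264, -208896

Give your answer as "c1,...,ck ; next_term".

  a_2 = -4·0 + 4·1 = 4
  a_3 = -4·4 + 4·0 = -16
  a_4 = -4·-16 + 4·4 = 80
  a_5 = -4·80 + 4·-16 = -384
  a_6 = -4·-384 + 4·80 = 1856
  a_7 = -4·1856 + 4·-384 = -8960
  a_8 = -4·-8960 + 4·1856 = 43264
  a_9 = -4·43264 + 4·-8960 = -208896
  a_10 = -4·-208896 + 4·43264 = 1008640

-4,4 ; 1008640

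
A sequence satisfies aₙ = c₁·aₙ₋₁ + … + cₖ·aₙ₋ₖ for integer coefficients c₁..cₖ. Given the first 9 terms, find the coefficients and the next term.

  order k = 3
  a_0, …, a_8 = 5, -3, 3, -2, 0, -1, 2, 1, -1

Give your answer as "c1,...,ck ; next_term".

  a_3 = 0·3 + -1·-3 + -1·5 = -2
  a_4 = 0·-2 + -1·3 + -1·-3 = 0
  a_5 = 0·0 + -1·-2 + -1·3 = -1
  a_6 = 0·-1 + -1·0 + -1·-2 = 2
  a_7 = 0·2 + -1·-1 + -1·0 = 1
  a_8 = 0·1 + -1·2 + -1·-1 = -1
  a_9 = 0·-1 + -1·1 + -1·2 = -3

0,-1,-1 ; -3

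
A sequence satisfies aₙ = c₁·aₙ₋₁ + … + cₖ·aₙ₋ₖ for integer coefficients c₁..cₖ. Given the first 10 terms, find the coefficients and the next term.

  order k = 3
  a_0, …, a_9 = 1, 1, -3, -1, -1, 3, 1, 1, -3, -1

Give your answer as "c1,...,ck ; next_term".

0,0,-1 ; -1

  a_3 = 0·-3 + 0·1 + -1·1 = -1
  a_4 = 0·-1 + 0·-3 + -1·1 = -1
  a_5 = 0·-1 + 0·-1 + -1·-3 = 3
  a_6 = 0·3 + 0·-1 + -1·-1 = 1
  a_7 = 0·1 + 0·3 + -1·-1 = 1
  a_8 = 0·1 + 0·1 + -1·3 = -3
  a_9 = 0·-3 + 0·1 + -1·1 = -1
  a_10 = 0·-1 + 0·-3 + -1·1 = -1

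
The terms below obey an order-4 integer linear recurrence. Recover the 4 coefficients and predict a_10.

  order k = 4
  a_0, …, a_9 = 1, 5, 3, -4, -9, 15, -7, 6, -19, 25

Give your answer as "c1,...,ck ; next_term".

  a_4 = -2·-4 + -2·3 + -2·5 + -1·1 = -9
  a_5 = -2·-9 + -2·-4 + -2·3 + -1·5 = 15
  a_6 = -2·15 + -2·-9 + -2·-4 + -1·3 = -7
  a_7 = -2·-7 + -2·15 + -2·-9 + -1·-4 = 6
  a_8 = -2·6 + -2·-7 + -2·15 + -1·-9 = -19
  a_9 = -2·-19 + -2·6 + -2·-7 + -1·15 = 25
  a_10 = -2·25 + -2·-19 + -2·6 + -1·-7 = -17

-2,-2,-2,-1 ; -17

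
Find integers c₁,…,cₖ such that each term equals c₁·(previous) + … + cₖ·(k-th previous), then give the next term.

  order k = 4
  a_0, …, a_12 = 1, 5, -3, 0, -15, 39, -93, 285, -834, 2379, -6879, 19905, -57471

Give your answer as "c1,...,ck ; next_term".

-3,-1,-3,-3 ; 166008

  a_4 = -3·0 + -1·-3 + -3·5 + -3·1 = -15
  a_5 = -3·-15 + -1·0 + -3·-3 + -3·5 = 39
  a_6 = -3·39 + -1·-15 + -3·0 + -3·-3 = -93
  a_7 = -3·-93 + -1·39 + -3·-15 + -3·0 = 285
  a_8 = -3·285 + -1·-93 + -3·39 + -3·-15 = -834
  a_9 = -3·-834 + -1·285 + -3·-93 + -3·39 = 2379
  a_10 = -3·2379 + -1·-834 + -3·285 + -3·-93 = -6879
  a_11 = -3·-6879 + -1·2379 + -3·-834 + -3·285 = 19905
  a_12 = -3·19905 + -1·-6879 + -3·2379 + -3·-834 = -57471
  a_13 = -3·-57471 + -1·19905 + -3·-6879 + -3·2379 = 166008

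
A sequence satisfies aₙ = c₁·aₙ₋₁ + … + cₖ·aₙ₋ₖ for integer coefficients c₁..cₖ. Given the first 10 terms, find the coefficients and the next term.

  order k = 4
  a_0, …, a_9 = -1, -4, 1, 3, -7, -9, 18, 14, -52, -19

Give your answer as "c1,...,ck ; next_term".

  a_4 = 0·3 + -2·1 + 1·-4 + 1·-1 = -7
  a_5 = 0·-7 + -2·3 + 1·1 + 1·-4 = -9
  a_6 = 0·-9 + -2·-7 + 1·3 + 1·1 = 18
  a_7 = 0·18 + -2·-9 + 1·-7 + 1·3 = 14
  a_8 = 0·14 + -2·18 + 1·-9 + 1·-7 = -52
  a_9 = 0·-52 + -2·14 + 1·18 + 1·-9 = -19
  a_10 = 0·-19 + -2·-52 + 1·14 + 1·18 = 136

0,-2,1,1 ; 136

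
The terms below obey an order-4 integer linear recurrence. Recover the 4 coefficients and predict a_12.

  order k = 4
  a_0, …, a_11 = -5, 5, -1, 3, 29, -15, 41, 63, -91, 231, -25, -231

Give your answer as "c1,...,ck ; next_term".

0,1,3,-3 ; 941

  a_4 = 0·3 + 1·-1 + 3·5 + -3·-5 = 29
  a_5 = 0·29 + 1·3 + 3·-1 + -3·5 = -15
  a_6 = 0·-15 + 1·29 + 3·3 + -3·-1 = 41
  a_7 = 0·41 + 1·-15 + 3·29 + -3·3 = 63
  a_8 = 0·63 + 1·41 + 3·-15 + -3·29 = -91
  a_9 = 0·-91 + 1·63 + 3·41 + -3·-15 = 231
  a_10 = 0·231 + 1·-91 + 3·63 + -3·41 = -25
  a_11 = 0·-25 + 1·231 + 3·-91 + -3·63 = -231
  a_12 = 0·-231 + 1·-25 + 3·231 + -3·-91 = 941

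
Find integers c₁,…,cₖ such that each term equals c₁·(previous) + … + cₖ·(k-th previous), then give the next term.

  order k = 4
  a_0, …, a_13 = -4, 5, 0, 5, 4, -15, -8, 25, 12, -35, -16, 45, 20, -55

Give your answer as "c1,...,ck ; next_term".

  a_4 = 0·5 + -2·0 + 0·5 + -1·-4 = 4
  a_5 = 0·4 + -2·5 + 0·0 + -1·5 = -15
  a_6 = 0·-15 + -2·4 + 0·5 + -1·0 = -8
  a_7 = 0·-8 + -2·-15 + 0·4 + -1·5 = 25
  a_8 = 0·25 + -2·-8 + 0·-15 + -1·4 = 12
  a_9 = 0·12 + -2·25 + 0·-8 + -1·-15 = -35
  a_10 = 0·-35 + -2·12 + 0·25 + -1·-8 = -16
  a_11 = 0·-16 + -2·-35 + 0·12 + -1·25 = 45
  a_12 = 0·45 + -2·-16 + 0·-35 + -1·12 = 20
  a_13 = 0·20 + -2·45 + 0·-16 + -1·-35 = -55
  a_14 = 0·-55 + -2·20 + 0·45 + -1·-16 = -24

0,-2,0,-1 ; -24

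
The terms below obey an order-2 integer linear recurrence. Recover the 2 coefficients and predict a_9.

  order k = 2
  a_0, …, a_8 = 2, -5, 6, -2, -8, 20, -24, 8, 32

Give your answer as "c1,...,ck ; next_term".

  a_2 = -2·-5 + -2·2 = 6
  a_3 = -2·6 + -2·-5 = -2
  a_4 = -2·-2 + -2·6 = -8
  a_5 = -2·-8 + -2·-2 = 20
  a_6 = -2·20 + -2·-8 = -24
  a_7 = -2·-24 + -2·20 = 8
  a_8 = -2·8 + -2·-24 = 32
  a_9 = -2·32 + -2·8 = -80

-2,-2 ; -80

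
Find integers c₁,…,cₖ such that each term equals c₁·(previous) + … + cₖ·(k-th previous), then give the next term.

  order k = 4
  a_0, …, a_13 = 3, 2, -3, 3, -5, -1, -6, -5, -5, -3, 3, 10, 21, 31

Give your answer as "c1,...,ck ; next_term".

1,1,-1,-1 ; 39

  a_4 = 1·3 + 1·-3 + -1·2 + -1·3 = -5
  a_5 = 1·-5 + 1·3 + -1·-3 + -1·2 = -1
  a_6 = 1·-1 + 1·-5 + -1·3 + -1·-3 = -6
  a_7 = 1·-6 + 1·-1 + -1·-5 + -1·3 = -5
  a_8 = 1·-5 + 1·-6 + -1·-1 + -1·-5 = -5
  a_9 = 1·-5 + 1·-5 + -1·-6 + -1·-1 = -3
  a_10 = 1·-3 + 1·-5 + -1·-5 + -1·-6 = 3
  a_11 = 1·3 + 1·-3 + -1·-5 + -1·-5 = 10
  a_12 = 1·10 + 1·3 + -1·-3 + -1·-5 = 21
  a_13 = 1·21 + 1·10 + -1·3 + -1·-3 = 31
  a_14 = 1·31 + 1·21 + -1·10 + -1·3 = 39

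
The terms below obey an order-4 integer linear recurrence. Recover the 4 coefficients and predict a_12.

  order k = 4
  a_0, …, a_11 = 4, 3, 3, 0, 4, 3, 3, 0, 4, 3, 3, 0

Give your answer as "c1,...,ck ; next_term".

  a_4 = 0·0 + 0·3 + 0·3 + 1·4 = 4
  a_5 = 0·4 + 0·0 + 0·3 + 1·3 = 3
  a_6 = 0·3 + 0·4 + 0·0 + 1·3 = 3
  a_7 = 0·3 + 0·3 + 0·4 + 1·0 = 0
  a_8 = 0·0 + 0·3 + 0·3 + 1·4 = 4
  a_9 = 0·4 + 0·0 + 0·3 + 1·3 = 3
  a_10 = 0·3 + 0·4 + 0·0 + 1·3 = 3
  a_11 = 0·3 + 0·3 + 0·4 + 1·0 = 0
  a_12 = 0·0 + 0·3 + 0·3 + 1·4 = 4

0,0,0,1 ; 4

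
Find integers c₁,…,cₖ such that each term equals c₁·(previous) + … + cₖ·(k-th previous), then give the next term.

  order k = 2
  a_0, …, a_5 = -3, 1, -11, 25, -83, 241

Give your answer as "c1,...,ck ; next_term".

-2,3 ; -731

  a_2 = -2·1 + 3·-3 = -11
  a_3 = -2·-11 + 3·1 = 25
  a_4 = -2·25 + 3·-11 = -83
  a_5 = -2·-83 + 3·25 = 241
  a_6 = -2·241 + 3·-83 = -731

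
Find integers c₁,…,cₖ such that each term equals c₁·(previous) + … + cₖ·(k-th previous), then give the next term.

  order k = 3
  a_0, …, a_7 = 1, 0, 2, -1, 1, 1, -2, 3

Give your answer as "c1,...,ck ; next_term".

  a_3 = -1·2 + 0·0 + 1·1 = -1
  a_4 = -1·-1 + 0·2 + 1·0 = 1
  a_5 = -1·1 + 0·-1 + 1·2 = 1
  a_6 = -1·1 + 0·1 + 1·-1 = -2
  a_7 = -1·-2 + 0·1 + 1·1 = 3
  a_8 = -1·3 + 0·-2 + 1·1 = -2

-1,0,1 ; -2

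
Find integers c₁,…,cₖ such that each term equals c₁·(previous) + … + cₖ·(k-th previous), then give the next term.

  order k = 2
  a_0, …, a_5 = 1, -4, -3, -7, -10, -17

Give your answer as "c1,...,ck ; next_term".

  a_2 = 1·-4 + 1·1 = -3
  a_3 = 1·-3 + 1·-4 = -7
  a_4 = 1·-7 + 1·-3 = -10
  a_5 = 1·-10 + 1·-7 = -17
  a_6 = 1·-17 + 1·-10 = -27

1,1 ; -27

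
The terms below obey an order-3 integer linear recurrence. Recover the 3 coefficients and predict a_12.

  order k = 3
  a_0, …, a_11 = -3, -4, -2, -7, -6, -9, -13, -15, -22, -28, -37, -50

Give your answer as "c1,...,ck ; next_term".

  a_3 = 0·-2 + 1·-4 + 1·-3 = -7
  a_4 = 0·-7 + 1·-2 + 1·-4 = -6
  a_5 = 0·-6 + 1·-7 + 1·-2 = -9
  a_6 = 0·-9 + 1·-6 + 1·-7 = -13
  a_7 = 0·-13 + 1·-9 + 1·-6 = -15
  a_8 = 0·-15 + 1·-13 + 1·-9 = -22
  a_9 = 0·-22 + 1·-15 + 1·-13 = -28
  a_10 = 0·-28 + 1·-22 + 1·-15 = -37
  a_11 = 0·-37 + 1·-28 + 1·-22 = -50
  a_12 = 0·-50 + 1·-37 + 1·-28 = -65

0,1,1 ; -65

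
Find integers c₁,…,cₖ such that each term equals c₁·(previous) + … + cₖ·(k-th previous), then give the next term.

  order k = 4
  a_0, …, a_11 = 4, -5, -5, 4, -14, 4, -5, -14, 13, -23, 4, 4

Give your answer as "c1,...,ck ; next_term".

  a_4 = 0·4 + 1·-5 + 1·-5 + -1·4 = -14
  a_5 = 0·-14 + 1·4 + 1·-5 + -1·-5 = 4
  a_6 = 0·4 + 1·-14 + 1·4 + -1·-5 = -5
  a_7 = 0·-5 + 1·4 + 1·-14 + -1·4 = -14
  a_8 = 0·-14 + 1·-5 + 1·4 + -1·-14 = 13
  a_9 = 0·13 + 1·-14 + 1·-5 + -1·4 = -23
  a_10 = 0·-23 + 1·13 + 1·-14 + -1·-5 = 4
  a_11 = 0·4 + 1·-23 + 1·13 + -1·-14 = 4
  a_12 = 0·4 + 1·4 + 1·-23 + -1·13 = -32

0,1,1,-1 ; -32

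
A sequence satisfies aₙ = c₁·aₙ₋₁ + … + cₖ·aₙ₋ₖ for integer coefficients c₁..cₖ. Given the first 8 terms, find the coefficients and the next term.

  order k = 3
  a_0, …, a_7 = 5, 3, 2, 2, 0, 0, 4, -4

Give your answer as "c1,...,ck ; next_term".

-1,-2,2 ; -4

  a_3 = -1·2 + -2·3 + 2·5 = 2
  a_4 = -1·2 + -2·2 + 2·3 = 0
  a_5 = -1·0 + -2·2 + 2·2 = 0
  a_6 = -1·0 + -2·0 + 2·2 = 4
  a_7 = -1·4 + -2·0 + 2·0 = -4
  a_8 = -1·-4 + -2·4 + 2·0 = -4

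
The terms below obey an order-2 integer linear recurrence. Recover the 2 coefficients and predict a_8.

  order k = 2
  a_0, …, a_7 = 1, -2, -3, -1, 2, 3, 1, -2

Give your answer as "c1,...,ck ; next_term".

  a_2 = 1·-2 + -1·1 = -3
  a_3 = 1·-3 + -1·-2 = -1
  a_4 = 1·-1 + -1·-3 = 2
  a_5 = 1·2 + -1·-1 = 3
  a_6 = 1·3 + -1·2 = 1
  a_7 = 1·1 + -1·3 = -2
  a_8 = 1·-2 + -1·1 = -3

1,-1 ; -3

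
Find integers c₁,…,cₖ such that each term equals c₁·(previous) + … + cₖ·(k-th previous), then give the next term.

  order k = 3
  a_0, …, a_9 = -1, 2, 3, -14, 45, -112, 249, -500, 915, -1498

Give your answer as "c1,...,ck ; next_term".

-3,-1,3 ; 2079

  a_3 = -3·3 + -1·2 + 3·-1 = -14
  a_4 = -3·-14 + -1·3 + 3·2 = 45
  a_5 = -3·45 + -1·-14 + 3·3 = -112
  a_6 = -3·-112 + -1·45 + 3·-14 = 249
  a_7 = -3·249 + -1·-112 + 3·45 = -500
  a_8 = -3·-500 + -1·249 + 3·-112 = 915
  a_9 = -3·915 + -1·-500 + 3·249 = -1498
  a_10 = -3·-1498 + -1·915 + 3·-500 = 2079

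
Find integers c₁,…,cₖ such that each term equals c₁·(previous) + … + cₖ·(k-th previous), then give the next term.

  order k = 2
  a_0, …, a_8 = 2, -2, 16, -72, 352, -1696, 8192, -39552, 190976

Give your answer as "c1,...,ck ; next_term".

-4,4 ; -922112

  a_2 = -4·-2 + 4·2 = 16
  a_3 = -4·16 + 4·-2 = -72
  a_4 = -4·-72 + 4·16 = 352
  a_5 = -4·352 + 4·-72 = -1696
  a_6 = -4·-1696 + 4·352 = 8192
  a_7 = -4·8192 + 4·-1696 = -39552
  a_8 = -4·-39552 + 4·8192 = 190976
  a_9 = -4·190976 + 4·-39552 = -922112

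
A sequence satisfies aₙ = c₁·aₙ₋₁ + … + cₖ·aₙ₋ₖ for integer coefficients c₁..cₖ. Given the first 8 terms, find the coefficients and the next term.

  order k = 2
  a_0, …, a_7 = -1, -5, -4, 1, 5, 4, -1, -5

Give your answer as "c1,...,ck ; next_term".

  a_2 = 1·-5 + -1·-1 = -4
  a_3 = 1·-4 + -1·-5 = 1
  a_4 = 1·1 + -1·-4 = 5
  a_5 = 1·5 + -1·1 = 4
  a_6 = 1·4 + -1·5 = -1
  a_7 = 1·-1 + -1·4 = -5
  a_8 = 1·-5 + -1·-1 = -4

1,-1 ; -4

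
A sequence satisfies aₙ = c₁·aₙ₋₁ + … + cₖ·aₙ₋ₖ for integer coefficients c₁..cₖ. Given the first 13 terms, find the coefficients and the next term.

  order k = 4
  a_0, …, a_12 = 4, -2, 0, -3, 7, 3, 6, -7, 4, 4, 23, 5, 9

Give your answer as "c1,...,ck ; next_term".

1,0,-1,2 ; -6

  a_4 = 1·-3 + 0·0 + -1·-2 + 2·4 = 7
  a_5 = 1·7 + 0·-3 + -1·0 + 2·-2 = 3
  a_6 = 1·3 + 0·7 + -1·-3 + 2·0 = 6
  a_7 = 1·6 + 0·3 + -1·7 + 2·-3 = -7
  a_8 = 1·-7 + 0·6 + -1·3 + 2·7 = 4
  a_9 = 1·4 + 0·-7 + -1·6 + 2·3 = 4
  a_10 = 1·4 + 0·4 + -1·-7 + 2·6 = 23
  a_11 = 1·23 + 0·4 + -1·4 + 2·-7 = 5
  a_12 = 1·5 + 0·23 + -1·4 + 2·4 = 9
  a_13 = 1·9 + 0·5 + -1·23 + 2·4 = -6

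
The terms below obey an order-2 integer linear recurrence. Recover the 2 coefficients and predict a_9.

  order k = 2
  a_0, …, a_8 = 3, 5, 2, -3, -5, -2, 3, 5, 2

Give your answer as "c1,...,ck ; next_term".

  a_2 = 1·5 + -1·3 = 2
  a_3 = 1·2 + -1·5 = -3
  a_4 = 1·-3 + -1·2 = -5
  a_5 = 1·-5 + -1·-3 = -2
  a_6 = 1·-2 + -1·-5 = 3
  a_7 = 1·3 + -1·-2 = 5
  a_8 = 1·5 + -1·3 = 2
  a_9 = 1·2 + -1·5 = -3

1,-1 ; -3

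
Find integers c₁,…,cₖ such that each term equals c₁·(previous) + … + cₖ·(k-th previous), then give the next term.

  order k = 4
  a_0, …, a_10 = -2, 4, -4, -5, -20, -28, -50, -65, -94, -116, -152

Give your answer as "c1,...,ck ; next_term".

  a_4 = 2·-5 + 0·-4 + -2·4 + 1·-2 = -20
  a_5 = 2·-20 + 0·-5 + -2·-4 + 1·4 = -28
  a_6 = 2·-28 + 0·-20 + -2·-5 + 1·-4 = -50
  a_7 = 2·-50 + 0·-28 + -2·-20 + 1·-5 = -65
  a_8 = 2·-65 + 0·-50 + -2·-28 + 1·-20 = -94
  a_9 = 2·-94 + 0·-65 + -2·-50 + 1·-28 = -116
  a_10 = 2·-116 + 0·-94 + -2·-65 + 1·-50 = -152
  a_11 = 2·-152 + 0·-116 + -2·-94 + 1·-65 = -181

2,0,-2,1 ; -181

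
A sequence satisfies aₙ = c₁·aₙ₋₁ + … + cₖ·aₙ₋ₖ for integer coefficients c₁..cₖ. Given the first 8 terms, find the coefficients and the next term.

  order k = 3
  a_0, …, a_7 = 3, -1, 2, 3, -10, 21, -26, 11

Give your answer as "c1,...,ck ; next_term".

  a_3 = -2·2 + -1·-1 + 2·3 = 3
  a_4 = -2·3 + -1·2 + 2·-1 = -10
  a_5 = -2·-10 + -1·3 + 2·2 = 21
  a_6 = -2·21 + -1·-10 + 2·3 = -26
  a_7 = -2·-26 + -1·21 + 2·-10 = 11
  a_8 = -2·11 + -1·-26 + 2·21 = 46

-2,-1,2 ; 46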